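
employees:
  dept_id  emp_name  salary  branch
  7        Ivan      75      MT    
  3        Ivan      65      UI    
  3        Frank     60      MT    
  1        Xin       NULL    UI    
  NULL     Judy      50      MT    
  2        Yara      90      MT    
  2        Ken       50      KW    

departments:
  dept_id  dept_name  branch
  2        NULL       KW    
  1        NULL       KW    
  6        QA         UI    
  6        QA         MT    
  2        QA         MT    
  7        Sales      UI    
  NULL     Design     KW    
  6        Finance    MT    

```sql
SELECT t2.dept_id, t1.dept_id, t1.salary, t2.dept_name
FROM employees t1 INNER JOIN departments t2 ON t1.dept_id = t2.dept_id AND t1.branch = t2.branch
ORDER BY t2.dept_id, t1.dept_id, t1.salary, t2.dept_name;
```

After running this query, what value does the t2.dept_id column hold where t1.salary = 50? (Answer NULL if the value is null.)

INNER JOIN keeps only pairs where the ON condition holds.
Matching on t1.dept_id = t2.dept_id AND t1.branch = t2.branch. A NULL in a compared column never satisfies the condition.
- t1[0] dept_id=7, branch=MT → no match; dropped.
- t1[1] dept_id=3, branch=UI → no match; dropped.
- t1[2] dept_id=3, branch=MT → no match; dropped.
- t1[3] dept_id=1, branch=UI → no match; dropped.
- t1[4] dept_id=NULL, branch=MT → no match; dropped.
- t1[5] dept_id=2, branch=MT → 1 match(es) in t2 → 1 row(s).
- t1[6] dept_id=2, branch=KW → 1 match(es) in t2 → 1 row(s).

2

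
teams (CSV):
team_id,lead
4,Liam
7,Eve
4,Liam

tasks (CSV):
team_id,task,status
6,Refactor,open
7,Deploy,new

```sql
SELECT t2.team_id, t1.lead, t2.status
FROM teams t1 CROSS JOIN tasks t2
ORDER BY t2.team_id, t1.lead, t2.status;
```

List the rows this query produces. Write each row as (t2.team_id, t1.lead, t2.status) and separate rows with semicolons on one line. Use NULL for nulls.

(6, Eve, open); (6, Liam, open); (6, Liam, open); (7, Eve, new); (7, Liam, new); (7, Liam, new)

CROSS JOIN pairs every row of `teams` with every row of `tasks`: 3 × 2 = 6 rows.
After projecting and ordering:
t2.team_id | t1.lead | t2.status
6 | Eve | open
6 | Liam | open
6 | Liam | open
7 | Eve | new
7 | Liam | new
7 | Liam | new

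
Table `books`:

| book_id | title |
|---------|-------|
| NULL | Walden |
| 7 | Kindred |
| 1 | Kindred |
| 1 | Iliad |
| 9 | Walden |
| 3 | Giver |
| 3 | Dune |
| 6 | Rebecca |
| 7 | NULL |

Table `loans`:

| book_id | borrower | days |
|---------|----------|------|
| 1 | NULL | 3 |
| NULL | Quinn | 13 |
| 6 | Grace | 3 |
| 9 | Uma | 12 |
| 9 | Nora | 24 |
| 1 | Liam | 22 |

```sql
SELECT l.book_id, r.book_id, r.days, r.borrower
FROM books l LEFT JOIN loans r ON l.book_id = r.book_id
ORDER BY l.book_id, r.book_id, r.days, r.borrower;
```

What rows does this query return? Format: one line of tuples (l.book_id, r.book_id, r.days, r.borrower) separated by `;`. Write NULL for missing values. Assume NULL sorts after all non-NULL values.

LEFT JOIN keeps every row from `books`; unmatched rows get NULL for `loans`'s columns.
Matching on l.book_id = r.book_id. A NULL in a compared column never satisfies the condition.
- l (book_id=NULL) has no partner → padded with NULL.
- l (book_id=7) has no partner → padded with NULL.
- l (book_id=1) pairs with 2 row(s) of r.
- l (book_id=1) pairs with 2 row(s) of r.
- l (book_id=9) pairs with 2 row(s) of r.
- l (book_id=3) has no partner → padded with NULL.
- l (book_id=3) has no partner → padded with NULL.
- l (book_id=6) pairs with 1 row(s) of r.
- l (book_id=7) has no partner → padded with NULL.

(1, 1, 3, NULL); (1, 1, 3, NULL); (1, 1, 22, Liam); (1, 1, 22, Liam); (3, NULL, NULL, NULL); (3, NULL, NULL, NULL); (6, 6, 3, Grace); (7, NULL, NULL, NULL); (7, NULL, NULL, NULL); (9, 9, 12, Uma); (9, 9, 24, Nora); (NULL, NULL, NULL, NULL)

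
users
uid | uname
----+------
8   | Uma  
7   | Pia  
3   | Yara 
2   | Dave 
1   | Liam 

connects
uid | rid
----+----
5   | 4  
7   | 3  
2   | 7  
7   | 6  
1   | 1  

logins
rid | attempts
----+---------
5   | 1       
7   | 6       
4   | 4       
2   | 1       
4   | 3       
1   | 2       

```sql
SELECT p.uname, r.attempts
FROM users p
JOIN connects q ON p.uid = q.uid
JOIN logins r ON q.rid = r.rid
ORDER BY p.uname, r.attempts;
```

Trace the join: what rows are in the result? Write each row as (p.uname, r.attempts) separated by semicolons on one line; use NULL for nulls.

(Dave, 6); (Liam, 2)

Evaluate left to right. First `users p INNER JOIN connects q` on uid: 4 row(s).
Then INNER JOIN `logins r` on rid: keep only rows whose q.rid appears in r.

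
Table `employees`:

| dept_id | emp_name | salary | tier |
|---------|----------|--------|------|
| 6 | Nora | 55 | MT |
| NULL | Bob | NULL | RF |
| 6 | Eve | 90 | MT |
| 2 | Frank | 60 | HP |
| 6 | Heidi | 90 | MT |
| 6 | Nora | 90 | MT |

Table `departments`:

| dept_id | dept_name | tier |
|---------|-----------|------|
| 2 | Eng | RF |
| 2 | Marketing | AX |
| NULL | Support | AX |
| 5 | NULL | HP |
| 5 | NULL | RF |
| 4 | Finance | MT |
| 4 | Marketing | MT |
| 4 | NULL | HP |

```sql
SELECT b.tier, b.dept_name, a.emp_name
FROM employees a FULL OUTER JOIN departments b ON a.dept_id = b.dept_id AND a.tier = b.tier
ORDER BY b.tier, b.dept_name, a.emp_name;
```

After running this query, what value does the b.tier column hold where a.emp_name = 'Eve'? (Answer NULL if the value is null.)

FULL OUTER JOIN keeps every row from both sides; unmatched rows get NULL for the other side's columns.
Matching on a.dept_id = b.dept_id AND a.tier = b.tier. A NULL in a compared column never satisfies the condition.
- a[0] dept_id=6, tier=MT → no match; kept with NULLs on the b side.
- a[1] dept_id=NULL, tier=RF → no match; kept with NULLs on the b side.
- a[2] dept_id=6, tier=MT → no match; kept with NULLs on the b side.
- a[3] dept_id=2, tier=HP → no match; kept with NULLs on the b side.
- a[4] dept_id=6, tier=MT → no match; kept with NULLs on the b side.
- a[5] dept_id=6, tier=MT → no match; kept with NULLs on the b side.
- 8 row(s) from b found no a partner → padded with NULL.

NULL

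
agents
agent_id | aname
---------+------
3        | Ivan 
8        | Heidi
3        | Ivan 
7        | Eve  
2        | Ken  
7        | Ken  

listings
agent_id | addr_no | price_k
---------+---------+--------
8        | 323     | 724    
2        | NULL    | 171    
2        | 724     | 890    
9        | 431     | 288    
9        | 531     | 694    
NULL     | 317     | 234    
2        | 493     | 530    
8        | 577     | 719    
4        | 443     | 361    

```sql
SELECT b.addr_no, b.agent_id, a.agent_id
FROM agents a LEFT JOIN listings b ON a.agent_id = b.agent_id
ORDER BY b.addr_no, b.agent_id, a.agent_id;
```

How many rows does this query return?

9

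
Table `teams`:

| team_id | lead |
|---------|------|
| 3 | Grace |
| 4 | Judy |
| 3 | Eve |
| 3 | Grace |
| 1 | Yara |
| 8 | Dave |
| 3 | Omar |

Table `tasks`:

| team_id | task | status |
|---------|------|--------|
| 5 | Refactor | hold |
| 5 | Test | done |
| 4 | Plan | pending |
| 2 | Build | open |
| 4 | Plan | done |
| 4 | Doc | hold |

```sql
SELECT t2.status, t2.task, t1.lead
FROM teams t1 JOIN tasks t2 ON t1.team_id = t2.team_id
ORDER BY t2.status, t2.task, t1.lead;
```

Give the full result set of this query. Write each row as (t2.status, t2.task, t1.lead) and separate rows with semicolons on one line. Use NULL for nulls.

(done, Plan, Judy); (hold, Doc, Judy); (pending, Plan, Judy)

INNER JOIN keeps only pairs where the ON condition holds.
Matching on t1.team_id = t2.team_id.
- t1 (team_id=3) has no partner → excluded.
- t1 (team_id=4) pairs with 3 row(s) of t2.
- t1 (team_id=3) has no partner → excluded.
- t1 (team_id=3) has no partner → excluded.
- t1 (team_id=1) has no partner → excluded.
- t1 (team_id=8) has no partner → excluded.
- t1 (team_id=3) has no partner → excluded.
After projecting and ordering:
t2.status | t2.task | t1.lead
done | Plan | Judy
hold | Doc | Judy
pending | Plan | Judy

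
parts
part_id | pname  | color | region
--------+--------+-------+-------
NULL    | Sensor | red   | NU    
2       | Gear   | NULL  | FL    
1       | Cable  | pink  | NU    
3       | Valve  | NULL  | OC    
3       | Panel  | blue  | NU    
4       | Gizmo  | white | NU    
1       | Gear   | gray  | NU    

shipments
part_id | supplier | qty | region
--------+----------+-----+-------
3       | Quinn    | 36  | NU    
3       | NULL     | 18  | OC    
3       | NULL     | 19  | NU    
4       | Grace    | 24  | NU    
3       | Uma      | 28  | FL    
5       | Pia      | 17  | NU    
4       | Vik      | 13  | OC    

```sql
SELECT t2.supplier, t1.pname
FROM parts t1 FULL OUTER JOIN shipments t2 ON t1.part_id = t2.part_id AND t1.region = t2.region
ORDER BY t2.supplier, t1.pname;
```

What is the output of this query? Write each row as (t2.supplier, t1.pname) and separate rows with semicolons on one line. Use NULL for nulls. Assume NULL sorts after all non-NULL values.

(Grace, Gizmo); (Pia, NULL); (Quinn, Panel); (Uma, NULL); (Vik, NULL); (NULL, Cable); (NULL, Gear); (NULL, Gear); (NULL, Panel); (NULL, Sensor); (NULL, Valve)

FULL OUTER JOIN keeps every row from both sides; unmatched rows get NULL for the other side's columns.
Matching on t1.part_id = t2.part_id AND t1.region = t2.region. A NULL in a compared column never satisfies the condition.
Matched pairs: 4; unmatched t1 rows kept: 4; unmatched t2 rows kept: 3.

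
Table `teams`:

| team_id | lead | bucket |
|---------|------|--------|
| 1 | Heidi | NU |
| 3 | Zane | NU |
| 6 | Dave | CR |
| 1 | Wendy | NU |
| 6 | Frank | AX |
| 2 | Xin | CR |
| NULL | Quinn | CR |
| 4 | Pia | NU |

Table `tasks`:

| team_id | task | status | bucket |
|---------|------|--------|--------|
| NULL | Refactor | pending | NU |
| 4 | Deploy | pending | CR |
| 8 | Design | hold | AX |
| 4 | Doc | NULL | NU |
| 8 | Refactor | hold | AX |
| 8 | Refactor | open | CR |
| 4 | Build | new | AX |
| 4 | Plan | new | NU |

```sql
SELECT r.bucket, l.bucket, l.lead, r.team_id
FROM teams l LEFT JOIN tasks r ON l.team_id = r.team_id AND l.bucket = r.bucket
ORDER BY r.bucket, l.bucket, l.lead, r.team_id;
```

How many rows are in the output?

9

LEFT JOIN keeps every row from `teams`; unmatched rows get NULL for `tasks`'s columns.
Matching on l.team_id = r.team_id AND l.bucket = r.bucket. A NULL in a compared column never satisfies the condition.
- team_id=1, bucket=NU: no r row matches, row kept with r columns NULL.
- team_id=3, bucket=NU: no r row matches, row kept with r columns NULL.
- team_id=6, bucket=CR: no r row matches, row kept with r columns NULL.
- team_id=1, bucket=NU: no r row matches, row kept with r columns NULL.
- team_id=6, bucket=AX: no r row matches, row kept with r columns NULL.
- team_id=2, bucket=CR: no r row matches, row kept with r columns NULL.
- team_id=NULL, bucket=CR: no r row matches, row kept with r columns NULL.
- team_id=4, bucket=NU: 2 matching r row(s), so 2 row(s) emitted.
Total: 2 matched + 7 padded = 9 rows.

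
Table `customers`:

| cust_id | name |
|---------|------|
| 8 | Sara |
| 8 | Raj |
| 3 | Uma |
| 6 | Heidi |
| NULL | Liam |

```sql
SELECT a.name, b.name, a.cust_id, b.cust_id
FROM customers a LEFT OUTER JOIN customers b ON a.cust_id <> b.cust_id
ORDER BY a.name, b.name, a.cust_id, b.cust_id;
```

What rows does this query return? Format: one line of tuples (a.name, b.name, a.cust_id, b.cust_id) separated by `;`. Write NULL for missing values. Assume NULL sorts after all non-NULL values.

LEFT JOIN keeps every row from `customers a`; unmatched rows get NULL for `customers b`'s columns.
Matching on a.cust_id <> b.cust_id. A NULL in a compared column never satisfies the condition.
Matched pairs: 10; unmatched a rows kept: 1.

(Heidi, Raj, 6, 8); (Heidi, Sara, 6, 8); (Heidi, Uma, 6, 3); (Liam, NULL, NULL, NULL); (Raj, Heidi, 8, 6); (Raj, Uma, 8, 3); (Sara, Heidi, 8, 6); (Sara, Uma, 8, 3); (Uma, Heidi, 3, 6); (Uma, Raj, 3, 8); (Uma, Sara, 3, 8)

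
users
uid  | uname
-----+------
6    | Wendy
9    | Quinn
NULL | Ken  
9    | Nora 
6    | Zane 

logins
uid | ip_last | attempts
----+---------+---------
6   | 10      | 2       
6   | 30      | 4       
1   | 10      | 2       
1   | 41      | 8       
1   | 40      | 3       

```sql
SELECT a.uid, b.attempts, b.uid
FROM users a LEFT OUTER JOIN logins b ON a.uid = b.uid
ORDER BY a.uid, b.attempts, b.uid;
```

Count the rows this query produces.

LEFT JOIN keeps every row from `users`; unmatched rows get NULL for `logins`'s columns.
Matching on a.uid = b.uid. A NULL in a compared column never satisfies the condition.
- a row (uid=6): matches 2 b row(s) → 2 output row(s).
- a row (uid=9): no match → kept, b columns NULL.
- a row (uid=NULL): no match → kept, b columns NULL.
- a row (uid=9): no match → kept, b columns NULL.
- a row (uid=6): matches 2 b row(s) → 2 output row(s).
Total: 4 matched + 3 padded = 7 rows.

7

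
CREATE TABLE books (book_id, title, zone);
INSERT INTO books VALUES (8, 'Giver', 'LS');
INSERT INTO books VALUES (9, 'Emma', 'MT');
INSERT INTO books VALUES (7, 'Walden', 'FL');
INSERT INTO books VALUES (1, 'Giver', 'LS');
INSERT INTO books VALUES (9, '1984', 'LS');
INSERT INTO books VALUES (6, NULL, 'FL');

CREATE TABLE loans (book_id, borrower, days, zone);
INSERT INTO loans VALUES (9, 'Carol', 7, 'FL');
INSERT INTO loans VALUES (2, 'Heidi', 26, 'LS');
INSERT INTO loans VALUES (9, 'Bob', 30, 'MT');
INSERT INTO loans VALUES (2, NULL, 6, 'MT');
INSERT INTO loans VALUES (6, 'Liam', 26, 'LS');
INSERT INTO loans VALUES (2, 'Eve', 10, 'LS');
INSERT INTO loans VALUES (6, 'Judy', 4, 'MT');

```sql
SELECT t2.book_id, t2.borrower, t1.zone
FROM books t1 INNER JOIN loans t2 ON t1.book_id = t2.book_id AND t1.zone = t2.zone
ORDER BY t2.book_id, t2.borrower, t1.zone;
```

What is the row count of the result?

1

INNER JOIN keeps only pairs where the ON condition holds.
Matching on t1.book_id = t2.book_id AND t1.zone = t2.zone.
Matched pairs: 1.
Total: 1 rows.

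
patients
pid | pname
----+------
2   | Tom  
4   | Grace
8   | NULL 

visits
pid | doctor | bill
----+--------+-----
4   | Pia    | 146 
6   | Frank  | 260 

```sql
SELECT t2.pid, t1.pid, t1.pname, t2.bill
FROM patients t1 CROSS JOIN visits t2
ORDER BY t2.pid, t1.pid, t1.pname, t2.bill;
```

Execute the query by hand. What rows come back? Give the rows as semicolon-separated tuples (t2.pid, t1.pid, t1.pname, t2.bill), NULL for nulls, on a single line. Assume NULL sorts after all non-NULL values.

(4, 2, Tom, 146); (4, 4, Grace, 146); (4, 8, NULL, 146); (6, 2, Tom, 260); (6, 4, Grace, 260); (6, 8, NULL, 260)

CROSS JOIN pairs every row of `patients` with every row of `visits`: 3 × 2 = 6 rows.
After projecting and ordering:
t2.pid | t1.pid | t1.pname | t2.bill
4 | 2 | Tom | 146
4 | 4 | Grace | 146
4 | 8 | NULL | 146
6 | 2 | Tom | 260
6 | 4 | Grace | 260
6 | 8 | NULL | 260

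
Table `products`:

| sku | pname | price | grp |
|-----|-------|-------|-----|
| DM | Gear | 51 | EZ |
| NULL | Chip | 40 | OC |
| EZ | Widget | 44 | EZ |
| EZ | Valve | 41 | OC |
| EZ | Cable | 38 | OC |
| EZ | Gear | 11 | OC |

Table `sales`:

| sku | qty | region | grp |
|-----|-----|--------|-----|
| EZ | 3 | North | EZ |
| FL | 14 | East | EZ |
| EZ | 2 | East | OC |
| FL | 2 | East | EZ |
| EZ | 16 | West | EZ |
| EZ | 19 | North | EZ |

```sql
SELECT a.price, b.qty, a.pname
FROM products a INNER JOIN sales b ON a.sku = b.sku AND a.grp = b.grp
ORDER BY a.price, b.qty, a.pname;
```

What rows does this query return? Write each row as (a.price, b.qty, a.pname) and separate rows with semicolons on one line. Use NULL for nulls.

INNER JOIN keeps only pairs where the ON condition holds.
Matching on a.sku = b.sku AND a.grp = b.grp. A NULL in a compared column never satisfies the condition.
- a[0] sku=DM, grp=EZ → no match; dropped.
- a[1] sku=NULL, grp=OC → no match; dropped.
- a[2] sku=EZ, grp=EZ → 3 match(es) in b → 3 row(s).
- a[3] sku=EZ, grp=OC → 1 match(es) in b → 1 row(s).
- a[4] sku=EZ, grp=OC → 1 match(es) in b → 1 row(s).
- a[5] sku=EZ, grp=OC → 1 match(es) in b → 1 row(s).
After projecting and ordering:
a.price | b.qty | a.pname
11 | 2 | Gear
38 | 2 | Cable
41 | 2 | Valve
44 | 3 | Widget
44 | 16 | Widget
44 | 19 | Widget

(11, 2, Gear); (38, 2, Cable); (41, 2, Valve); (44, 3, Widget); (44, 16, Widget); (44, 19, Widget)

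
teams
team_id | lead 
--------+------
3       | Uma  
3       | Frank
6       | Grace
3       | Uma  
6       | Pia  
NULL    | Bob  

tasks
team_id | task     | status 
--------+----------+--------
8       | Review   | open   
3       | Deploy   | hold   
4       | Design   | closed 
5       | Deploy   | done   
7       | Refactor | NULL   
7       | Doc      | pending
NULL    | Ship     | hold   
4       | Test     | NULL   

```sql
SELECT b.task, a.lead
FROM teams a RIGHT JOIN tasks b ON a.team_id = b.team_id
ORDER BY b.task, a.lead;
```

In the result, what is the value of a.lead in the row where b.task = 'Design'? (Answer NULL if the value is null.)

NULL

RIGHT JOIN keeps every row from `tasks`; unmatched rows get NULL for `teams`'s columns.
Matching on a.team_id = b.team_id. A NULL in a compared column never satisfies the condition.
- a[0] team_id=3 → 1 match(es) in b → 1 row(s).
- a[1] team_id=3 → 1 match(es) in b → 1 row(s).
- a[2] team_id=6 → no match.
- a[3] team_id=3 → 1 match(es) in b → 1 row(s).
- a[4] team_id=6 → no match.
- a[5] team_id=NULL → no match.
- plus 7 unmatched b row(s), each kept with NULL a columns.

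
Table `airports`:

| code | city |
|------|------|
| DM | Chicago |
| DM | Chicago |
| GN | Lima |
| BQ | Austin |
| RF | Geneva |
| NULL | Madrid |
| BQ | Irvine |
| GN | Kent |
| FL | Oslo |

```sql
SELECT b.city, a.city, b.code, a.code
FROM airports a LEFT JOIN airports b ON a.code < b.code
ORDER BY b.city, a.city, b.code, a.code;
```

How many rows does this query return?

27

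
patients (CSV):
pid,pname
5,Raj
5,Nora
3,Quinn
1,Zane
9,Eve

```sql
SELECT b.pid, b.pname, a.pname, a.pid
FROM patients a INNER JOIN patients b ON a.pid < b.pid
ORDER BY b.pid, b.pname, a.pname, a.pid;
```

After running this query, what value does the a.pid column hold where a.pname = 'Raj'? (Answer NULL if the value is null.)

5

INNER JOIN keeps only pairs where the ON condition holds.
Matching on a.pid < b.pid.
- a[0] pid=5 → 1 match(es) in b → 1 row(s).
- a[1] pid=5 → 1 match(es) in b → 1 row(s).
- a[2] pid=3 → 3 match(es) in b → 3 row(s).
- a[3] pid=1 → 4 match(es) in b → 4 row(s).
- a[4] pid=9 → no match; dropped.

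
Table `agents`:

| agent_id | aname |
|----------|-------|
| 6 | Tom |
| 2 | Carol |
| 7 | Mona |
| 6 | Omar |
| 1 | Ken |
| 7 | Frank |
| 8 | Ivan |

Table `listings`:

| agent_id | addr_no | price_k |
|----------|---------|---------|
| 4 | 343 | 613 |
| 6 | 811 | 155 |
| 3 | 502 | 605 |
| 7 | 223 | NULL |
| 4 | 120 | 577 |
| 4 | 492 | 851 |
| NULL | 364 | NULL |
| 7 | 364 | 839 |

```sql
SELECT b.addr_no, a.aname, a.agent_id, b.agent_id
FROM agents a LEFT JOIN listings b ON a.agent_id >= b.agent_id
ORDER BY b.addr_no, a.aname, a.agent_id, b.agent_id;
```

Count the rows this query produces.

33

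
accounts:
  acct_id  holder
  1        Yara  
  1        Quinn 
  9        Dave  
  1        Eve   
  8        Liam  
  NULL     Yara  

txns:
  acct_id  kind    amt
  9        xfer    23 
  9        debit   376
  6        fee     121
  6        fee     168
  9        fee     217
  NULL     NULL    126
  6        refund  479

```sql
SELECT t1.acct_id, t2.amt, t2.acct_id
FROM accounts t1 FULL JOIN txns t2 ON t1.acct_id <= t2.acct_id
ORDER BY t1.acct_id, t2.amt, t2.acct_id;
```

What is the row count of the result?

FULL OUTER JOIN keeps every row from both sides; unmatched rows get NULL for the other side's columns.
Matching on t1.acct_id <= t2.acct_id. A NULL in a compared column never satisfies the condition.
- acct_id=1: 6 matching t2 row(s), so 6 row(s) emitted.
- acct_id=1: 6 matching t2 row(s), so 6 row(s) emitted.
- acct_id=9: 3 matching t2 row(s), so 3 row(s) emitted.
- acct_id=1: 6 matching t2 row(s), so 6 row(s) emitted.
- acct_id=8: 3 matching t2 row(s), so 3 row(s) emitted.
- acct_id=NULL: no t2 row matches, row kept with t2 columns NULL.
- 1 t2 row(s) had no t1 match → kept, t1 columns NULL.
Total: 24 matched + 2 padded = 26 rows.

26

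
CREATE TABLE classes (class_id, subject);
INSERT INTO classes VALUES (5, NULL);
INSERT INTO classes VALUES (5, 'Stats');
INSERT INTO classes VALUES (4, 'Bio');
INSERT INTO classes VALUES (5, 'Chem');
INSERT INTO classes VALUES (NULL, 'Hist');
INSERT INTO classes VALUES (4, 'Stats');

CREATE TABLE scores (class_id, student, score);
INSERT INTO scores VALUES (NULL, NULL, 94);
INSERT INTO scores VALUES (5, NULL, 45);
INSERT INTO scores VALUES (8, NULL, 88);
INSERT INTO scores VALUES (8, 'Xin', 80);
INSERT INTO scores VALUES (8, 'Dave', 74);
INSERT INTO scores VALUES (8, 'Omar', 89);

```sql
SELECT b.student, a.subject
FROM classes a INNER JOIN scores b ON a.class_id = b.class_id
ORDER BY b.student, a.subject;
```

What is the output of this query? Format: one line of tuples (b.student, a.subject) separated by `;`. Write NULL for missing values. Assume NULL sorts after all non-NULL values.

INNER JOIN keeps only pairs where the ON condition holds.
Matching on a.class_id = b.class_id. A NULL in a compared column never satisfies the condition.
- a (class_id=5) pairs with 1 row(s) of b.
- a (class_id=5) pairs with 1 row(s) of b.
- a (class_id=4) has no partner → excluded.
- a (class_id=5) pairs with 1 row(s) of b.
- a (class_id=NULL) has no partner → excluded.
- a (class_id=4) has no partner → excluded.
After projecting and ordering:
b.student | a.subject
NULL | Chem
NULL | Stats
NULL | NULL

(NULL, Chem); (NULL, Stats); (NULL, NULL)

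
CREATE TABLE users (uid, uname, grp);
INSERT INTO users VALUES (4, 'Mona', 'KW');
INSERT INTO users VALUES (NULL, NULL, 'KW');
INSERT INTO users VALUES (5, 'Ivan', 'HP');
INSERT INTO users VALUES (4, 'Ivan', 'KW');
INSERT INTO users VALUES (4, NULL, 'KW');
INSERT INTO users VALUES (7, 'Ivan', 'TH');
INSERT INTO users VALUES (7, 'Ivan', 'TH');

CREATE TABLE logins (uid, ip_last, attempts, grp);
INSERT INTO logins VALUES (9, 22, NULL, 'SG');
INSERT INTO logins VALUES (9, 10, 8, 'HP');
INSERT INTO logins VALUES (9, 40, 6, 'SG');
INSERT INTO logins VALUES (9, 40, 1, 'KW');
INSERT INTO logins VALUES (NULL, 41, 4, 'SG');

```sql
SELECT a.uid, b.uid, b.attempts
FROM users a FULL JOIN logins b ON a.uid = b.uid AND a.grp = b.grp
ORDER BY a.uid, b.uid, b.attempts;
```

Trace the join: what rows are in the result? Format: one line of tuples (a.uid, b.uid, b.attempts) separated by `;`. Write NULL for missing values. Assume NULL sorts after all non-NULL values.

FULL OUTER JOIN keeps every row from both sides; unmatched rows get NULL for the other side's columns.
Matching on a.uid = b.uid AND a.grp = b.grp. A NULL in a compared column never satisfies the condition.
Matched pairs: 0; unmatched a rows kept: 7; unmatched b rows kept: 5.

(4, NULL, NULL); (4, NULL, NULL); (4, NULL, NULL); (5, NULL, NULL); (7, NULL, NULL); (7, NULL, NULL); (NULL, 9, 1); (NULL, 9, 6); (NULL, 9, 8); (NULL, 9, NULL); (NULL, NULL, 4); (NULL, NULL, NULL)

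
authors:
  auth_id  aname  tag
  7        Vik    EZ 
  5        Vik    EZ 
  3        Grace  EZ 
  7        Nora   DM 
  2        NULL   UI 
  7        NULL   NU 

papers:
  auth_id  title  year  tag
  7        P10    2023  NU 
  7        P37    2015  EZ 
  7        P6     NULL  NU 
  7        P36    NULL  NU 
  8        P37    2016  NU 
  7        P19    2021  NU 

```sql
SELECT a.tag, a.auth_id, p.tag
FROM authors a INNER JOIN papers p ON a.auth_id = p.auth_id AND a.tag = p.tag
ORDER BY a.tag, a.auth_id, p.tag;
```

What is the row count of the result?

5

INNER JOIN keeps only pairs where the ON condition holds.
Matching on a.auth_id = p.auth_id AND a.tag = p.tag.
- auth_id=7, tag=EZ: 1 matching p row(s), so 1 row(s) emitted.
- auth_id=5, tag=EZ: no matching p row, dropped.
- auth_id=3, tag=EZ: no matching p row, dropped.
- auth_id=7, tag=DM: no matching p row, dropped.
- auth_id=2, tag=UI: no matching p row, dropped.
- auth_id=7, tag=NU: 4 matching p row(s), so 4 row(s) emitted.
Total: 5 rows.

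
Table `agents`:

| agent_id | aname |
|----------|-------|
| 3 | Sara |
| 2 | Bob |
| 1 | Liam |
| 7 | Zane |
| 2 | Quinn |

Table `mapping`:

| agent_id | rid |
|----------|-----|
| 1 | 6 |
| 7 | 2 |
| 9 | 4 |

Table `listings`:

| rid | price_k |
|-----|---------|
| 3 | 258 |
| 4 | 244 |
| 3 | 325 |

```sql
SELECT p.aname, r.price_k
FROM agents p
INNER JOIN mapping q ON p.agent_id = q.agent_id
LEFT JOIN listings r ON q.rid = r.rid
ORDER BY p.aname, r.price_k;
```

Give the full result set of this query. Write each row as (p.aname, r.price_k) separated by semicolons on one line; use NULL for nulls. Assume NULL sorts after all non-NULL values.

Joins associate left-to-right: agents INNER JOIN mapping on agent_id gives 2 intermediate row(s).
Then LEFT JOIN `listings r` on rid: each of those 2 rows is kept; rows whose q.rid has no match in r get NULL for r's columns.

(Liam, NULL); (Zane, NULL)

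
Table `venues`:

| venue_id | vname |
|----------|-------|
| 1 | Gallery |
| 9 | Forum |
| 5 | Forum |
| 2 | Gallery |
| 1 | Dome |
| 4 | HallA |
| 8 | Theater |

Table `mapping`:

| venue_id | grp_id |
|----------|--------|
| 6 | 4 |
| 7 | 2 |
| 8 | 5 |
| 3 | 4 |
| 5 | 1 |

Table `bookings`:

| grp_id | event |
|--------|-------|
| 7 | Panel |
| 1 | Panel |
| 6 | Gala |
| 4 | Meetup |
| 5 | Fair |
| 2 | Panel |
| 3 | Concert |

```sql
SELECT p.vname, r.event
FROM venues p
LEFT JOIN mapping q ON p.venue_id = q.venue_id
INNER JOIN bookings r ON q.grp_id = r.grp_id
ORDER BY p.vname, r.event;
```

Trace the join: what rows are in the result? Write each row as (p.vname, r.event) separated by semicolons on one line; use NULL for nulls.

(Forum, Panel); (Theater, Fair)

Step 1 — p LEFT JOIN q on venue_id → 7 row(s).
Then INNER JOIN `bookings r` on grp_id: keep only rows whose q.grp_id appears in r.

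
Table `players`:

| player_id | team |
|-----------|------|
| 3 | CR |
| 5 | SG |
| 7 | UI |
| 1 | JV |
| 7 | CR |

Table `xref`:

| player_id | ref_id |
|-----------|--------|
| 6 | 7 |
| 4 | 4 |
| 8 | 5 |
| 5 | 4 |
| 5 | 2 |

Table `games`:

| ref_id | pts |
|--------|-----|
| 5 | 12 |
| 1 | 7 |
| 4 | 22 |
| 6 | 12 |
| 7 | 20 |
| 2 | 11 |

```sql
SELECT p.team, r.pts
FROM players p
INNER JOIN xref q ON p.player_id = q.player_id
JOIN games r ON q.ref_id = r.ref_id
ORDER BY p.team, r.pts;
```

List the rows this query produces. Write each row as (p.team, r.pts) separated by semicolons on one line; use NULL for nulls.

Evaluate left to right. First `players p INNER JOIN xref q` on player_id: 2 row(s).
Then INNER JOIN `games r` on ref_id: keep only rows whose q.ref_id appears in r.

(SG, 11); (SG, 22)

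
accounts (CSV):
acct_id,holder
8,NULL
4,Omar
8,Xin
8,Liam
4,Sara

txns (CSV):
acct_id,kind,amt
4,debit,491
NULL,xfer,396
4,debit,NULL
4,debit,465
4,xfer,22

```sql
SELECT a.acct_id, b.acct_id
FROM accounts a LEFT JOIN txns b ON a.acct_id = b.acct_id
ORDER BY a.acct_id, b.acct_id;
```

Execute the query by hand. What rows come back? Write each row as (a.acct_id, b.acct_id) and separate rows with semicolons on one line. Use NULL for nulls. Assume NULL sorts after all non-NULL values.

(4, 4); (4, 4); (4, 4); (4, 4); (4, 4); (4, 4); (4, 4); (4, 4); (8, NULL); (8, NULL); (8, NULL)

LEFT JOIN keeps every row from `accounts`; unmatched rows get NULL for `txns`'s columns.
Matching on a.acct_id = b.acct_id. A NULL in a compared column never satisfies the condition.
- a[0] acct_id=8 → no match; kept with NULLs on the b side.
- a[1] acct_id=4 → 4 match(es) in b → 4 row(s).
- a[2] acct_id=8 → no match; kept with NULLs on the b side.
- a[3] acct_id=8 → no match; kept with NULLs on the b side.
- a[4] acct_id=4 → 4 match(es) in b → 4 row(s).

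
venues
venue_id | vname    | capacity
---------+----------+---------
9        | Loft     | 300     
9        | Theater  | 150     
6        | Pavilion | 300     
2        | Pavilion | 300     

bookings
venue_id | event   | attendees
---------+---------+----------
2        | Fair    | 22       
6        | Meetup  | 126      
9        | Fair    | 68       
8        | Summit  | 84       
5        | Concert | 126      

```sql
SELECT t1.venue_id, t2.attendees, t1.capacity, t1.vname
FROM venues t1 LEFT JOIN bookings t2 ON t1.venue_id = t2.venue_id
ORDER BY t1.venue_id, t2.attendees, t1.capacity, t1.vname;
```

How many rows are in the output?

4

LEFT JOIN keeps every row from `venues`; unmatched rows get NULL for `bookings`'s columns.
Matching on t1.venue_id = t2.venue_id.
- venue_id=9: 1 matching t2 row(s), so 1 row(s) emitted.
- venue_id=9: 1 matching t2 row(s), so 1 row(s) emitted.
- venue_id=6: 1 matching t2 row(s), so 1 row(s) emitted.
- venue_id=2: 1 matching t2 row(s), so 1 row(s) emitted.
Total: 4 rows.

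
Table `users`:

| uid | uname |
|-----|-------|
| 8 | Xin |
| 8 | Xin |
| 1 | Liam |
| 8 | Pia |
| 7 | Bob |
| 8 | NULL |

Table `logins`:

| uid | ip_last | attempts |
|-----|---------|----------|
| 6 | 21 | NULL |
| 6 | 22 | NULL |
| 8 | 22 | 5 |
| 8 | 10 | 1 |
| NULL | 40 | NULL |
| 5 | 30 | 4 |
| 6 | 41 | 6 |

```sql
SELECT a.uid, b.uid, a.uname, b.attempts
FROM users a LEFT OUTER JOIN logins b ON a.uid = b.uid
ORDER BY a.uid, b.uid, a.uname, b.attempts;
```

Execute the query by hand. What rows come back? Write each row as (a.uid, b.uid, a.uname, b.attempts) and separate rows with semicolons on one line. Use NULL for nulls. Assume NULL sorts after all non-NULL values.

LEFT JOIN keeps every row from `users`; unmatched rows get NULL for `logins`'s columns.
Matching on a.uid = b.uid. A NULL in a compared column never satisfies the condition.
Matched pairs: 8; unmatched a rows kept: 2.

(1, NULL, Liam, NULL); (7, NULL, Bob, NULL); (8, 8, Pia, 1); (8, 8, Pia, 5); (8, 8, Xin, 1); (8, 8, Xin, 1); (8, 8, Xin, 5); (8, 8, Xin, 5); (8, 8, NULL, 1); (8, 8, NULL, 5)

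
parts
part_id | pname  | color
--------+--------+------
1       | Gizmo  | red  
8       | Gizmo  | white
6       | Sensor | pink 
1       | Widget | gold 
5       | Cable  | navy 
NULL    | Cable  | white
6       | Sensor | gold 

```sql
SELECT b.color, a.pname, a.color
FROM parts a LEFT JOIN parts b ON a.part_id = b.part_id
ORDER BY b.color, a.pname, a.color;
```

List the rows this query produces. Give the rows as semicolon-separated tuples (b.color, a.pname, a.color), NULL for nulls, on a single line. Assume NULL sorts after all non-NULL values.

(gold, Gizmo, red); (gold, Sensor, gold); (gold, Sensor, pink); (gold, Widget, gold); (navy, Cable, navy); (pink, Sensor, gold); (pink, Sensor, pink); (red, Gizmo, red); (red, Widget, gold); (white, Gizmo, white); (NULL, Cable, white)

LEFT JOIN keeps every row from `parts a`; unmatched rows get NULL for `parts b`'s columns.
Matching on a.part_id = b.part_id. A NULL in a compared column never satisfies the condition.
Matched pairs: 10; unmatched a rows kept: 1.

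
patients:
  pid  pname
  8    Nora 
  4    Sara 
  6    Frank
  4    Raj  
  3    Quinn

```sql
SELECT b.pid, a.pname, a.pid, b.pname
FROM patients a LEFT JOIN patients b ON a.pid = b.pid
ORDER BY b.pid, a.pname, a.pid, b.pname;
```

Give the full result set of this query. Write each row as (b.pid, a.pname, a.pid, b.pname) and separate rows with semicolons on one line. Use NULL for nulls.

(3, Quinn, 3, Quinn); (4, Raj, 4, Raj); (4, Raj, 4, Sara); (4, Sara, 4, Raj); (4, Sara, 4, Sara); (6, Frank, 6, Frank); (8, Nora, 8, Nora)

LEFT JOIN keeps every row from `patients a`; unmatched rows get NULL for `patients b`'s columns.
Matching on a.pid = b.pid.
Matched pairs: 7; unmatched a rows kept: 0.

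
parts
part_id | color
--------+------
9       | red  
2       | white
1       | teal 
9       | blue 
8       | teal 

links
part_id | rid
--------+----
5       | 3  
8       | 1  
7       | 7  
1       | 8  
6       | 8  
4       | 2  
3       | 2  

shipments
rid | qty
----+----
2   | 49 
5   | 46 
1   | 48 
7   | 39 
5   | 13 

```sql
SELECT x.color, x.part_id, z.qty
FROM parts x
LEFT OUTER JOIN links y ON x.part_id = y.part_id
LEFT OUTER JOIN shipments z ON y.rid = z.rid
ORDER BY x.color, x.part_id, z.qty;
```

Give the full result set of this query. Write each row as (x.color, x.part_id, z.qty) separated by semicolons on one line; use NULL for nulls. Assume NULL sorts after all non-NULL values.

Joins associate left-to-right: parts LEFT JOIN links on part_id gives 5 intermediate row(s).
Then LEFT JOIN `shipments z` on rid: each of those 5 rows is kept; rows whose y.rid has no match in z get NULL for z's columns.

(blue, 9, NULL); (red, 9, NULL); (teal, 1, NULL); (teal, 8, 48); (white, 2, NULL)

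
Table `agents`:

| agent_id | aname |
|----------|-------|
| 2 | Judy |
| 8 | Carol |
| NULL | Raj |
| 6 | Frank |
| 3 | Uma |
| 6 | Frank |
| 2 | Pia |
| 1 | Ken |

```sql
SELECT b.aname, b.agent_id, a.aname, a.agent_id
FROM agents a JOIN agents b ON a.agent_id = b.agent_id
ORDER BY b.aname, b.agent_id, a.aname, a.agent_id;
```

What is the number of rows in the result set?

INNER JOIN keeps only pairs where the ON condition holds.
Matching on a.agent_id = b.agent_id. A NULL in a compared column never satisfies the condition.
- a (agent_id=2) pairs with 2 row(s) of b.
- a (agent_id=8) pairs with 1 row(s) of b.
- a (agent_id=NULL) has no partner → excluded.
- a (agent_id=6) pairs with 2 row(s) of b.
- a (agent_id=3) pairs with 1 row(s) of b.
- a (agent_id=6) pairs with 2 row(s) of b.
- a (agent_id=2) pairs with 2 row(s) of b.
- a (agent_id=1) pairs with 1 row(s) of b.
Total: 11 rows.

11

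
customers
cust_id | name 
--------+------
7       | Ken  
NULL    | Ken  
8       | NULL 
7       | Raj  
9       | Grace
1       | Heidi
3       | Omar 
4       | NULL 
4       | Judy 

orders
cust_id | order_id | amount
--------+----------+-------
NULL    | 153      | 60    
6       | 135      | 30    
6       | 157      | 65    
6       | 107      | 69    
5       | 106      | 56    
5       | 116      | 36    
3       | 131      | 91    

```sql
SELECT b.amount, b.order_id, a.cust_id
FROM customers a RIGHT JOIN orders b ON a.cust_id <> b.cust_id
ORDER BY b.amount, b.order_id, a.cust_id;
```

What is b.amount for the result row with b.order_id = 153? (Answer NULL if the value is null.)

60

RIGHT JOIN keeps every row from `orders`; unmatched rows get NULL for `customers`'s columns.
Matching on a.cust_id <> b.cust_id. A NULL in a compared column never satisfies the condition.
- a row (cust_id=7): matches 6 b row(s) → 6 output row(s).
- a row (cust_id=NULL): no match.
- a row (cust_id=8): matches 6 b row(s) → 6 output row(s).
- a row (cust_id=7): matches 6 b row(s) → 6 output row(s).
- a row (cust_id=9): matches 6 b row(s) → 6 output row(s).
- a row (cust_id=1): matches 6 b row(s) → 6 output row(s).
- a row (cust_id=3): matches 5 b row(s) → 5 output row(s).
- a row (cust_id=4): matches 6 b row(s) → 6 output row(s).
- a row (cust_id=4): matches 6 b row(s) → 6 output row(s).
- plus 1 unmatched b row(s), each kept with NULL a columns.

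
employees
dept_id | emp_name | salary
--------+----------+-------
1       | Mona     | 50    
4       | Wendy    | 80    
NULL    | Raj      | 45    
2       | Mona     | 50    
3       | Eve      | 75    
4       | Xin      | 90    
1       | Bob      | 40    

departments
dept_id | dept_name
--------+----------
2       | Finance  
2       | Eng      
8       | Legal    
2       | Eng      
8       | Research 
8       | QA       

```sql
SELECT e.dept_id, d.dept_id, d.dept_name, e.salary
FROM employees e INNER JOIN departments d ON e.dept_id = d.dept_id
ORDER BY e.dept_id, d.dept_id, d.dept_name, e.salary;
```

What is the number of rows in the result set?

INNER JOIN keeps only pairs where the ON condition holds.
Matching on e.dept_id = d.dept_id. A NULL in a compared column never satisfies the condition.
- e[0] dept_id=1 → no match; dropped.
- e[1] dept_id=4 → no match; dropped.
- e[2] dept_id=NULL → no match; dropped.
- e[3] dept_id=2 → 3 match(es) in d → 3 row(s).
- e[4] dept_id=3 → no match; dropped.
- e[5] dept_id=4 → no match; dropped.
- e[6] dept_id=1 → no match; dropped.
Total: 3 rows.

3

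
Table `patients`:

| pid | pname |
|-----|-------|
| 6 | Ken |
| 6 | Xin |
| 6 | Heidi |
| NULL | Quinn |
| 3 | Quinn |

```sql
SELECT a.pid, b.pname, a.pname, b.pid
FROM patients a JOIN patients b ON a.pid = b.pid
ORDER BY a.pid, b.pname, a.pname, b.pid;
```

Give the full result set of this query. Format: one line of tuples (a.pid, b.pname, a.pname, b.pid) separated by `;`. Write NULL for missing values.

INNER JOIN keeps only pairs where the ON condition holds.
Matching on a.pid = b.pid. A NULL in a compared column never satisfies the condition.
- a[0] pid=6 → 3 match(es) in b → 3 row(s).
- a[1] pid=6 → 3 match(es) in b → 3 row(s).
- a[2] pid=6 → 3 match(es) in b → 3 row(s).
- a[3] pid=NULL → no match; dropped.
- a[4] pid=3 → 1 match(es) in b → 1 row(s).
After projecting and ordering:
a.pid | b.pname | a.pname | b.pid
3 | Quinn | Quinn | 3
6 | Heidi | Heidi | 6
6 | Heidi | Ken | 6
6 | Heidi | Xin | 6
6 | Ken | Heidi | 6
6 | Ken | Ken | 6
6 | Ken | Xin | 6
6 | Xin | Heidi | 6
6 | Xin | Ken | 6
6 | Xin | Xin | 6

(3, Quinn, Quinn, 3); (6, Heidi, Heidi, 6); (6, Heidi, Ken, 6); (6, Heidi, Xin, 6); (6, Ken, Heidi, 6); (6, Ken, Ken, 6); (6, Ken, Xin, 6); (6, Xin, Heidi, 6); (6, Xin, Ken, 6); (6, Xin, Xin, 6)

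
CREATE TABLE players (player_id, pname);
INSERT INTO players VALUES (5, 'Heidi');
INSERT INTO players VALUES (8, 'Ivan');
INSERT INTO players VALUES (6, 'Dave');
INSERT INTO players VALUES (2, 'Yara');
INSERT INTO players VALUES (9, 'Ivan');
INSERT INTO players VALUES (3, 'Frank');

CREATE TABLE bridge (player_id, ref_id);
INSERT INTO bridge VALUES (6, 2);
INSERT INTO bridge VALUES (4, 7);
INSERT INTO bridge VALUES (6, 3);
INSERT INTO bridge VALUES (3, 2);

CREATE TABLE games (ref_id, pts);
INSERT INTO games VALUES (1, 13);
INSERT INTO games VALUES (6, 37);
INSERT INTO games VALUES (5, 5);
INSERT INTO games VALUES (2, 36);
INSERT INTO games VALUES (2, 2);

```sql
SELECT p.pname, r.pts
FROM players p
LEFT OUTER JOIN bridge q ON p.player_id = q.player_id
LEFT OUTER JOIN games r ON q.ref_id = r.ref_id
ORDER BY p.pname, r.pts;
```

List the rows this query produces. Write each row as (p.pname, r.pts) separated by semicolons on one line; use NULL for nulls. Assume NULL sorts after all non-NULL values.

Step 1 — p LEFT JOIN q on player_id → 7 row(s).
Then LEFT JOIN `games r` on ref_id: each of those 7 rows is kept; rows whose q.ref_id has no match in r get NULL for r's columns.

(Dave, 2); (Dave, 36); (Dave, NULL); (Frank, 2); (Frank, 36); (Heidi, NULL); (Ivan, NULL); (Ivan, NULL); (Yara, NULL)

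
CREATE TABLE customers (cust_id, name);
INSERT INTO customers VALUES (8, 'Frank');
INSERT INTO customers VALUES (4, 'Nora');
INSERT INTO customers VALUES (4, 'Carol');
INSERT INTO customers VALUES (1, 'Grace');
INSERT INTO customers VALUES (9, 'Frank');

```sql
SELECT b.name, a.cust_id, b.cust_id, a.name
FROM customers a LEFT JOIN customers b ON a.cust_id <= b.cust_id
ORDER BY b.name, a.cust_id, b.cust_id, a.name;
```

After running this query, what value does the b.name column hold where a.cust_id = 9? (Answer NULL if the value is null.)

Frank

LEFT JOIN keeps every row from `customers a`; unmatched rows get NULL for `customers b`'s columns.
Matching on a.cust_id <= b.cust_id.
Matched pairs: 16; unmatched a rows kept: 0.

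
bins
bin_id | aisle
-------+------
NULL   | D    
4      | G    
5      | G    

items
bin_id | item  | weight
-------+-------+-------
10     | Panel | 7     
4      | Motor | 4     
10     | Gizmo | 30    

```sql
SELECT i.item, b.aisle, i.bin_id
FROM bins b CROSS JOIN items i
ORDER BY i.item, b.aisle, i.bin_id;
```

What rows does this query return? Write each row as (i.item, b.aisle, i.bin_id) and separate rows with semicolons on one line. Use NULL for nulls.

CROSS JOIN pairs every row of `bins` with every row of `items`: 3 × 3 = 9 rows.
After projecting and ordering:
i.item | b.aisle | i.bin_id
Gizmo | D | 10
Gizmo | G | 10
Gizmo | G | 10
Motor | D | 4
Motor | G | 4
Motor | G | 4
Panel | D | 10
Panel | G | 10
Panel | G | 10

(Gizmo, D, 10); (Gizmo, G, 10); (Gizmo, G, 10); (Motor, D, 4); (Motor, G, 4); (Motor, G, 4); (Panel, D, 10); (Panel, G, 10); (Panel, G, 10)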